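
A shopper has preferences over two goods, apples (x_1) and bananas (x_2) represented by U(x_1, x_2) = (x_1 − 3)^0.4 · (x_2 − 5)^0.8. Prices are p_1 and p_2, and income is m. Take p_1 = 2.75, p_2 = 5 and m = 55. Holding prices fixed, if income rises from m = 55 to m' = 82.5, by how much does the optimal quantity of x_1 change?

MRS = (1/2)·(x_2−5)/(x_1−3). Tangency with p_1/p_2 gives x_2−5 = 2·(p_1/p_2)·(x_1−3).
Substituting into the budget: x_1* = 3 + 1/3·(m − 3·p_1 − 5·p_2)/p_1, and x_2* = 5 + 2/3·(…)/p_2.
Discretionary income = 55 − 3·2.75 − 5·5 = 21.75; x_1* = 3 + 1/3·21.75/2.75 = 5.6364.
At m' = 82.5: x_1* = 8.9697. Change: 8.9697 − 5.6364 = 3.3333.

Δx_1* = 3.3333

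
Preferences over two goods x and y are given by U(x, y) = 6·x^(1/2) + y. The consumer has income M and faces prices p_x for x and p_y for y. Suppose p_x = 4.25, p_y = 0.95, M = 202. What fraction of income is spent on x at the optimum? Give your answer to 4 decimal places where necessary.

Utility is quasi-linear in y; the FOC for x is 3/√x = p_x/p_y.
Thus x* = (3·p_y/p_x)² — independent of M — with the rest of income spent on y.
Plugging in: x* = (3·0.95/4.25)² = 0.4497, y* = 210.6198.
Expenditure on x: 4.25·0.4497 = 1.9112; share = 0.0095.

share on x = 0.0095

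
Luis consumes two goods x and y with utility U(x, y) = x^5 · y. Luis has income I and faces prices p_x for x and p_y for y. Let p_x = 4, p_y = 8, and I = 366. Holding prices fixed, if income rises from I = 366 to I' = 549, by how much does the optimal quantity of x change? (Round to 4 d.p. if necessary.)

Δx* = 38.125

Tangency: MRS = 5·y/x = p_x/p_y.
So 5·p_y·y = p_x·x; combined with the budget, a share 5/6 of income goes to x.
Demand: x*(p_x,p_y,I) = 5/6·I/p_x and y* = 1/6·I/p_y.
At p_x=4, p_y=8, I=366: x* = 5/6·366/4 = 76.25.
At I' = 549: x* = 114.375. Change: 114.375 − 76.25 = 38.125.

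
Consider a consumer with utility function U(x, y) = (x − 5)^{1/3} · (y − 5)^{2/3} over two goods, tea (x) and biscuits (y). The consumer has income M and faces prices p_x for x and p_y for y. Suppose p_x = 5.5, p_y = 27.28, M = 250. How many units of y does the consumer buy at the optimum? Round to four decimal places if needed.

y* = 7.1041

After buying the subsistence bundle (5, 5), a share 1/3 of the remaining income goes to x: x* = 5 + 1/3·(M − 5p_x − 5p_y)/p_x.
Discretionary income = 250 − 5·5.5 − 5·27.28 = 86.1; y* = 5 + 2/3·86.1/27.28 = 7.1041.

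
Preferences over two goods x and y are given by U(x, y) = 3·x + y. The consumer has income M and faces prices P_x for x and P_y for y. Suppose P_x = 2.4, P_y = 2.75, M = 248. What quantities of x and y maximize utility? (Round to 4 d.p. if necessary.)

x* = 103.3333, y* = 0

Perfect substitutes: compare marginal utility per dollar. 3/P_x vs 1/P_y → 1.25 vs 0.3636.
x gives more utility per dollar, so spend all income on x: x* = M/P_x, y* = 0.
Numerically: x* = 103.3333, y* = 0.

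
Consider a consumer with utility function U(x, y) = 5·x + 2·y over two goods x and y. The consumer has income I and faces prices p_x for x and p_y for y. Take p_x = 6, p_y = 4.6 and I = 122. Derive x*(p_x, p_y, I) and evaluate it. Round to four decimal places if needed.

Perfect substitutes: compare marginal utility per dollar. 5/p_x vs 2/p_y → 0.8333 vs 0.4348.
x gives more utility per dollar, so spend all income on x: x* = I/p_x, y* = 0.
Numerically: x* = 20.3333, y* = 0.

x* = 20.3333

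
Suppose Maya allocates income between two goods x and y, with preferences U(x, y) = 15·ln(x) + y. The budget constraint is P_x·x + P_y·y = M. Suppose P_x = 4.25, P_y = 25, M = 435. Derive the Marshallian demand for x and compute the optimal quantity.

Set MRS = P_x/P_y: (15/x)/1 = P_x/P_y.
So x*(P_x,P_y) = 15·P_y/P_x, independent of income; and y* = (M − 15·P_y)/P_y.
At the given prices: x* = 15·25/4.25 = 88.2353.

x* = 88.2353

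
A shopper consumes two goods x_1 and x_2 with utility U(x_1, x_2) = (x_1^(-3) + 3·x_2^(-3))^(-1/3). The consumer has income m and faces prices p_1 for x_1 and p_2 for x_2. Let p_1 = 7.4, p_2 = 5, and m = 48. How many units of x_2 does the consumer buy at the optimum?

x_2* = 4.7535

From the CES first-order condition, (1/3)·(x_2/x_1)^(4) = p_1/p_2.
Solve for the ratio: x_2/x_1 = [3·p_1/p_2]^(0.25).
Substitute x_2 = (x_2/x_1)·x_1 into the budget: x_1* = m/(p_1 + p_2·(x_2/x_1)).
Numerically x_2/x_1 = 1.451596, so x_1* = 48/(7.4 + 5·1.451596) = 3.2747 and x_2* = 1.451596·3.2747 = 4.7535.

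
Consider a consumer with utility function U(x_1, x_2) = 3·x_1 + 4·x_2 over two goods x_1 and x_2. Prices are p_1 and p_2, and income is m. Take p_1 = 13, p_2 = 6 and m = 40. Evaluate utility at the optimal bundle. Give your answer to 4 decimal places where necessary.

Perfect substitutes: compare marginal utility per dollar. 3/p_1 vs 4/p_2 → 0.2308 vs 0.6667.
x_2 gives more utility per dollar, so spend all income on x_2: x_2* = m/p_2, x_1* = 0.
Numerically: x_1* = 0, x_2* = 6.6667.
Utility at the optimum: U(0, 6.6667) = 26.6667.

V = 26.6667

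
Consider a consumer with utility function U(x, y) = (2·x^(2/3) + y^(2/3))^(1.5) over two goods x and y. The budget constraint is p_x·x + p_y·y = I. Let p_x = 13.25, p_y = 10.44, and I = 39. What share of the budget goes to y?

share on y = 0.1676

From the CES first-order condition, 2·(y/x)^(1/3) = p_x/p_y.
Hence y/x = ((1/2)·p_x/p_y)^(1/(1/3)), i.e. raised to the 3 power.
With the ratio pinned down, the budget gives x* = I/(p_x + p_y·(y/x)) and y* = (y/x)·x*.
Numerically y/x = 0.255538, so x* = 39/(13.25 + 10.44·0.255538) = 2.4501 and y* = 0.255538·2.4501 = 0.6261.
Expenditure on y: 10.44·0.6261 = 6.5364; share = 0.1676.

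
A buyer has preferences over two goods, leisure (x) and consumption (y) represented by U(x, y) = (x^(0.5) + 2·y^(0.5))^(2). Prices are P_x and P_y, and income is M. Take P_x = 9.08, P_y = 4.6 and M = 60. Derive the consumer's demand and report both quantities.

x* = 0.7428, y* = 11.5772

MRS = MU_x/MU_y = (1/2)·(y/x)^(0.5). Set equal to P_x/P_y.
Hence y/x = (2·P_x/P_y)^(1/(0.5)), i.e. raised to the 2 power.
With the ratio pinned down, the budget gives x* = M/(P_x + P_y·(y/x)) and y* = (y/x)·x*.
Numerically y/x = 15.585331, so x* = 60/(9.08 + 4.6·15.585331) = 0.7428 and y* = 15.585331·0.7428 = 11.5772.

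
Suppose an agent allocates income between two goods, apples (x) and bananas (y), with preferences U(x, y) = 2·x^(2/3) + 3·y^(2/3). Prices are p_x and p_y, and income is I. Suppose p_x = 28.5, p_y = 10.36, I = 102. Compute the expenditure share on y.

MRS = MU_x/MU_y = (2/3)·(y/x)^(1/3). Set equal to p_x/p_y.
Solve for the ratio: y/x = [(3/2)·p_x/p_y]^(3).
Substitute y = (y/x)·x into the budget: x* = I/(p_x + p_y·(y/x)).
Numerically y/x = 70.263389, so x* = 102/(28.5 + 10.36·70.263389) = 0.1348 and y* = 70.263389·0.1348 = 9.4746.
Expenditure on y: 10.36·9.4746 = 98.1569; share = 0.9623.

share on y = 0.9623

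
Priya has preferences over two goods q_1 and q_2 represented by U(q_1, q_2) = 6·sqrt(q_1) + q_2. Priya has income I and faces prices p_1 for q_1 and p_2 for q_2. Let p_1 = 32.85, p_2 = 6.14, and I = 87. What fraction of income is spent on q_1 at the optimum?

share on q_1 = 0.1187

Utility is quasi-linear in q_2; the FOC for q_1 is 3/√q_1 = p_1/p_2.
Solve: √q_1 = 3·p_2/p_1, so q_1*(p_1,p_2) = (3·p_2/p_1)², and q_2* = (I − p_1·q_1*)/p_2.
Plugging in: q_1* = (3·6.14/32.85)² = 0.3144, q_2* = 12.4872.
Expenditure on q_1: 32.85·0.3144 = 10.3287; share = 0.1187.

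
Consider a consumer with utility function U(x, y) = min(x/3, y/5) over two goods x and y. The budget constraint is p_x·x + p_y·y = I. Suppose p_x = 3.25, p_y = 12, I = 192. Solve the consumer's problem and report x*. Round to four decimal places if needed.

With perfect complements, no substitution: consume in ratio x:y = 3:5.
Budget: p_x·x + p_y·(5/3)·x = I, so (3·p_x + 5·p_y)·x = 3·I.
Demand: x*(p_x,p_y,I) = 3·I/(3·p_x + 5·p_y), y* = 5·I/(3·p_x + 5·p_y).
Here 3·3.25 + 5·12 = 69.75, giving x* = 8.2581.

x* = 8.2581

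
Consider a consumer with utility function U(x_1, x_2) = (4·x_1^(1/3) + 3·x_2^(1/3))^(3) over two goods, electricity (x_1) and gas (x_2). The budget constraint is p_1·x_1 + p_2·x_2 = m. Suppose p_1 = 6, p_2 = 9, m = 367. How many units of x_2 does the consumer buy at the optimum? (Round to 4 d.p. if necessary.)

MRS = MU_x_1/MU_x_2 = (4/3)·(x_2/x_1)^(2/3). Set equal to p_1/p_2.
Solve for the ratio: x_2/x_1 = [(3/4)·p_1/p_2]^(1.5).
With the ratio pinned down, the budget gives x_1* = m/(p_1 + p_2·(x_2/x_1)) and x_2* = (x_2/x_1)·x_1*.
Numerically x_2/x_1 = 0.353553, so x_1* = 367/(6 + 9·0.353553) = 39.9696 and x_2* = 0.353553·39.9696 = 14.1314.

x_2* = 14.1314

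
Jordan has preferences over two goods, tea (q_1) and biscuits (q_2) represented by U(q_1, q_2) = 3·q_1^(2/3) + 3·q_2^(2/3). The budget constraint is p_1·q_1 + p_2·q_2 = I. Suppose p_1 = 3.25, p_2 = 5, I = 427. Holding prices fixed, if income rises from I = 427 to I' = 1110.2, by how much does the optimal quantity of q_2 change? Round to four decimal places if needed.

MU_q_1 ∝ 3·q_1^(-1/3), MU_q_2 ∝ 3·q_2^(-1/3), so MRS = (q_2/q_1)^(1/3) = p_1/p_2.
Solve for the ratio: q_2/q_1 = [p_1/p_2]^(3).
With the ratio pinned down, the budget gives q_1* = I/(p_1 + p_2·(q_2/q_1)) and q_2* = (q_2/q_1)·q_1*.
Numerically q_2/q_1 = 0.274625, so q_1* = 427/(3.25 + 5·0.274625) = 92.3618 and q_2* = 0.274625·92.3618 = 25.3649.
At I' = 1110.2: q_2* = 65.9486. Change: 65.9486 − 25.3649 = 40.5838.

Δq_2* = 40.5838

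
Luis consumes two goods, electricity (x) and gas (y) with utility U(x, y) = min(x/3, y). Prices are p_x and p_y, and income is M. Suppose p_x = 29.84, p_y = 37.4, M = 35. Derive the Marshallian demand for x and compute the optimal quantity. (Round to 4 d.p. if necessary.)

x* = 0.8273

Leontief preferences: the optimum is at the kink where x/3 = y/1, i.e. y = (1/3)·x.
Budget: p_x·x + p_y·(1/3)·x = M, so (3·p_x + p_y)·x = 3·M.
Demand: x*(p_x,p_y,M) = 3·M/(3·p_x + p_y), y* = M/(3·p_x + p_y).
Here 3·29.84 + 37.4 = 126.92, giving x* = 0.8273.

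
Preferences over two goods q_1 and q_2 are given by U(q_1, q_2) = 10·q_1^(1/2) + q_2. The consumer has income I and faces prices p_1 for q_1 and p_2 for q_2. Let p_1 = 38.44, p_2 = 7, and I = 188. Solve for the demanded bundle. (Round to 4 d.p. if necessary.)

q_1* = 0.829, q_2* = 22.3046

Set MRS = p_1/p_2: 5·q_1^(−1/2) = p_1/p_2.
Thus q_1* = (5·p_2/p_1)² — independent of I — with the rest of income spent on q_2.
Plugging in: q_1* = (5·7/38.44)² = 0.829, q_2* = 22.3046.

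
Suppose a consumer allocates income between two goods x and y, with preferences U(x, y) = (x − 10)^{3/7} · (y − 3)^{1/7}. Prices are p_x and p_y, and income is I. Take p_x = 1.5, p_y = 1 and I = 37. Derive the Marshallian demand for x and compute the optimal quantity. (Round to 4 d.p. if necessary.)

This is Cobb-Douglas in (x−10, y−3): tangency gives 3/7·p_y·(y−3) = 1/7·p_x·(x−10).
Substituting into the budget: x* = 10 + 0.75·(I − 10·p_x − 3·p_y)/p_x, and y* = 3 + 0.25·(…)/p_y.
Discretionary income = 37 − 10·1.5 − 3·1 = 19; x* = 10 + 0.75·19/1.5 = 19.5.

x* = 19.5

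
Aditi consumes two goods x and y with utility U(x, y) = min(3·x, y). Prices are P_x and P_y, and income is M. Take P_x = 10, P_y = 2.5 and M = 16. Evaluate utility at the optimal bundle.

Demand: x*(P_x,P_y,M) = M/(P_x + 3·P_y), y* = 3·M/(P_x + 3·P_y).
Here 10 + 3·2.5 = 17.5, giving x* = 0.9143 and y* = 2.7429.
Utility at the optimum: U(0.9143, 2.7429) = 2.7429.

V = 2.7429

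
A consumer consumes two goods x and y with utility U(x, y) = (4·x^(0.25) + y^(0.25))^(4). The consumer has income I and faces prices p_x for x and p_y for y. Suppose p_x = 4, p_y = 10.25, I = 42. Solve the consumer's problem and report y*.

y* = 0.4229

MRS = MU_x/MU_y = 4·(y/x)^(0.75). Set equal to p_x/p_y.
Solve for the ratio: y/x = [(1/4)·p_x/p_y]^(4/3).
Substitute y = (y/x)·x into the budget: x* = I/(p_x + p_y·(y/x)).
Numerically y/x = 0.044913, so x* = 42/(4 + 10.25·0.044913) = 9.4163 and y* = 0.044913·9.4163 = 0.4229.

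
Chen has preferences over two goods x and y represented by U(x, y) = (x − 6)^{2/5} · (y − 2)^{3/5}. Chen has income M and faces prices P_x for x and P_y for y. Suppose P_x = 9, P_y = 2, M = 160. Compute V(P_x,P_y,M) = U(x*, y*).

This is Cobb-Douglas in (x−6, y−2): tangency gives 0.4·P_y·(y−2) = 0.6·P_x·(x−6).
Substituting into the budget: x* = 6 + 0.4·(M − 6·P_x − 2·P_y)/P_x, and y* = 2 + 0.6·(…)/P_y.
Discretionary income = 160 − 6·9 − 2·2 = 102; x* = 6 + 0.4·102/9 = 10.5333; y* = 2 + 0.6·102/2 = 32.6.
Utility at the optimum: U(10.5333, 32.6) = 14.2561.

V = 14.2561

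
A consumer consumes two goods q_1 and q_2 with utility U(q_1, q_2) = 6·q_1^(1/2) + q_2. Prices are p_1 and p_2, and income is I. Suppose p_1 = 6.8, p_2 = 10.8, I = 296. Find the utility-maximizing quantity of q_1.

q_1* = 22.7024

MU_q_1 = 3/√q_1, MU_q_2 = 1. Tangency: 3/√q_1 = p_1/p_2.
Solve: √q_1 = 3·p_2/p_1, so q_1*(p_1,p_2) = (3·p_2/p_1)², and q_2* = (I − p_1·q_1*)/p_2.
Plugging in: q_1* = (3·10.8/6.8)² = 22.7024.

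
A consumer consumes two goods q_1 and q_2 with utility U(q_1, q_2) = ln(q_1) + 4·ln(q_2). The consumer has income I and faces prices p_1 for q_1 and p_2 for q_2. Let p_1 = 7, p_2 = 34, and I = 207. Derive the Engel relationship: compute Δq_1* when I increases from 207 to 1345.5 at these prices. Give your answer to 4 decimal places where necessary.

Tangency: MRS = (1/4)·q_2/q_1 = p_1/p_2.
Rearranging, p_2·q_2 = 4·p_1·q_1. Substituting into the budget gives p_1·q_1·(1 + 4) = I.
Demand: q_1*(p_1,p_2,I) = 0.2·I/p_1 and q_2* = 0.8·I/p_2.
At p_1=7, p_2=34, I=207: q_1* = 0.2·207/7 = 5.9143.
At I' = 1345.5: q_1* = 38.4429. Change: 38.4429 − 5.9143 = 32.5286.

Δq_1* = 32.5286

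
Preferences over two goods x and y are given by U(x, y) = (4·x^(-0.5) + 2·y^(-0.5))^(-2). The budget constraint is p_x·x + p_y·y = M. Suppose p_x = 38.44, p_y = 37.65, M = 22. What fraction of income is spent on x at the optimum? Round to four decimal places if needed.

share on x = 0.6152

MRS = MU_x/MU_y = 2·(y/x)^(1.5). Set equal to p_x/p_y.
Hence y/x = ((1/2)·p_x/p_y)^(1/(1.5)), i.e. raised to the 2/3 power.
With the ratio pinned down, the budget gives x* = M/(p_x + p_y·(y/x)) and y* = (y/x)·x*.
Numerically y/x = 0.638742, so x* = 22/(38.44 + 37.65·0.638742) = 0.3521 and y* = 0.638742·0.3521 = 0.2249.
Expenditure on x: 38.44·0.3521 = 13.5333; share = 0.6152.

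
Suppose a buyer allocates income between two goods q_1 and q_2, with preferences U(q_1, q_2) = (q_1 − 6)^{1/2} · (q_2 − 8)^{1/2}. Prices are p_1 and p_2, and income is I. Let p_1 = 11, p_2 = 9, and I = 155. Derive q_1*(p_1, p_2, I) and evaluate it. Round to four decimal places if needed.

q_1* = 6.7727

This is Cobb-Douglas in (q_1−6, q_2−8): tangency gives 0.5·p_2·(q_2−8) = 0.5·p_1·(q_1−6).
After buying the subsistence bundle (6, 8), a share 0.5 of the remaining income goes to q_1: q_1* = 6 + 0.5·(I − 6p_1 − 8p_2)/p_1.
Discretionary income = 155 − 6·11 − 8·9 = 17; q_1* = 6 + 0.5·17/11 = 6.7727.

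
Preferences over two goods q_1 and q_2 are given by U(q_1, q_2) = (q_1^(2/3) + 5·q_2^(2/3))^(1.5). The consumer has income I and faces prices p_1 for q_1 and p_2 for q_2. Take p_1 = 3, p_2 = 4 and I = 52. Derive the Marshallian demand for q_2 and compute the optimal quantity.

With the ratio pinned down, the budget gives q_1* = I/(p_1 + p_2·(q_2/q_1)) and q_2* = (q_2/q_1)·q_1*.
Numerically q_2/q_1 = 52.734375, so q_1* = 52/(3 + 4·52.734375) = 0.2431 and q_2* = 52.734375·0.2431 = 12.8177.

q_2* = 12.8177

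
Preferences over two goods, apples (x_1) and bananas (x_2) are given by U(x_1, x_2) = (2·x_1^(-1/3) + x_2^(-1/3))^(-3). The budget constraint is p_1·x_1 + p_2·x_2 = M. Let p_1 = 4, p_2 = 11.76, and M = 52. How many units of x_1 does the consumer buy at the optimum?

MRS = MU_x_1/MU_x_2 = 2·(x_2/x_1)^(4/3). Set equal to p_1/p_2.
Hence x_2/x_1 = ((1/2)·p_1/p_2)^(1/(4/3)), i.e. raised to the 0.75 power.
Substitute x_2 = (x_2/x_1)·x_1 into the budget: x_1* = M/(p_1 + p_2·(x_2/x_1)).
Numerically x_2/x_1 = 0.26483, so x_1* = 52/(4 + 11.76·0.26483) = 7.3091.

x_1* = 7.3091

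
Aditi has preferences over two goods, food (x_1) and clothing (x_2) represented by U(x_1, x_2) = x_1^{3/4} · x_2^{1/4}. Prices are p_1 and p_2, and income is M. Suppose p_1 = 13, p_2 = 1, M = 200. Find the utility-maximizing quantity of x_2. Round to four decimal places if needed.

Tangency: MRS = 3·x_2/x_1 = p_1/p_2.
So 0.75·p_2·x_2 = 0.25·p_1·x_1; combined with the budget, a share 0.75 of income goes to x_1.
Demand: x_1*(p_1,p_2,M) = 0.75·M/p_1 and x_2* = 0.25·M/p_2.
At p_1=13, p_2=1, M=200: x_2* = 0.25·200/1 = 50.

x_2* = 50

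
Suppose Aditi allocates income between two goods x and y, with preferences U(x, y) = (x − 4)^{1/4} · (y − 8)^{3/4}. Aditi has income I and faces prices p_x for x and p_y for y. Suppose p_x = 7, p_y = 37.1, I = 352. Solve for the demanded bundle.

This is Cobb-Douglas in (x−4, y−8): tangency gives 0.25·p_y·(y−8) = 0.75·p_x·(x−4).
After buying the subsistence bundle (4, 8), a share 0.25 of the remaining income goes to x: x* = 4 + 0.25·(I − 4p_x − 8p_y)/p_x.
Discretionary income = 352 − 4·7 − 8·37.1 = 27.2; x* = 4 + 0.25·27.2/7 = 4.9714; y* = 8 + 0.75·27.2/37.1 = 8.5499.

x* = 4.9714, y* = 8.5499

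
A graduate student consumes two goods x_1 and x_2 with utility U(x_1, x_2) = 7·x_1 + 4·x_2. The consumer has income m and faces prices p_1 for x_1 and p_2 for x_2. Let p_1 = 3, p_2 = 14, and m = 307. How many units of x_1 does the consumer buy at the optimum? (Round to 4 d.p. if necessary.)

Perfect substitutes: compare marginal utility per dollar. 7/p_1 vs 4/p_2 → 2.3333 vs 0.2857.
x_1 gives more utility per dollar, so spend all income on x_1: x_1* = m/p_1, x_2* = 0.
Numerically: x_1* = 102.3333, x_2* = 0.

x_1* = 102.3333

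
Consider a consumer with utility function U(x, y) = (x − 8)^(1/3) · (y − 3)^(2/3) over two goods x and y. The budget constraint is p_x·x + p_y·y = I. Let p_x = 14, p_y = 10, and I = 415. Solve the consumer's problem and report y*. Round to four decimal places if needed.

Substituting into the budget: x* = 8 + 1/3·(I − 8·p_x − 3·p_y)/p_x, and y* = 3 + 2/3·(…)/p_y.
Discretionary income = 415 − 8·14 − 3·10 = 273; y* = 3 + 2/3·273/10 = 21.2.

y* = 21.2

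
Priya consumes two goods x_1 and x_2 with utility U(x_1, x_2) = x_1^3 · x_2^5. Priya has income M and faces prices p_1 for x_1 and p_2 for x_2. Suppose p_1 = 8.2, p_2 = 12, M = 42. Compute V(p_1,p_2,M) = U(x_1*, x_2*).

Tangency: MRS = (3/5)·x_2/x_1 = p_1/p_2.
So 3·p_2·x_2 = 5·p_1·x_1; combined with the budget, a share 0.375 of income goes to x_1.
Demand: x_1*(p_1,p_2,M) = 0.375·M/p_1 and x_2* = 0.625·M/p_2.
At p_1=8.2, p_2=12, M=42: x_1* = 0.375·42/8.2 = 1.9207, x_2* = 2.1875.
Utility at the optimum: U(1.9207, 2.1875) = 354.9281.

V = 354.9281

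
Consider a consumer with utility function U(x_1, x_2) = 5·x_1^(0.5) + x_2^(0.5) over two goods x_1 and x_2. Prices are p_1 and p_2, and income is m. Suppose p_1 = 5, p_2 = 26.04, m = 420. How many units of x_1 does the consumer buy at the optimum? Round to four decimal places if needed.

x_1* = 83.3598

With the ratio pinned down, the budget gives x_1* = m/(p_1 + p_2·(x_2/x_1)) and x_2* = (x_2/x_1)·x_1*.
Numerically x_2/x_1 = 0.001475, so x_1* = 420/(5 + 26.04·0.001475) = 83.3598.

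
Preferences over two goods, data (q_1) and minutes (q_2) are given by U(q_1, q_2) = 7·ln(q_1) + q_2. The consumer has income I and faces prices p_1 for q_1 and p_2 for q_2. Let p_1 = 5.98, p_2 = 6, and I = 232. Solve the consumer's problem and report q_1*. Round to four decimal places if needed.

q_1* = 7.0234

Set MRS = p_1/p_2: (7/q_1)/1 = p_1/p_2.
So q_1*(p_1,p_2) = 7·p_2/p_1, independent of income; and q_2* = (I − 7·p_2)/p_2.
At the given prices: q_1* = 7·6/5.98 = 7.0234.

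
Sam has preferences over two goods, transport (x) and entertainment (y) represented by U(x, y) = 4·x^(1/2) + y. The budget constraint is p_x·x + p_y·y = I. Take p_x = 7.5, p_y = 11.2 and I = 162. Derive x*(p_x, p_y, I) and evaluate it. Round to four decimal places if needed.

Thus x* = (2·p_y/p_x)² — independent of I — with the rest of income spent on y.
Plugging in: x* = (2·11.2/7.5)² = 8.9202.

x* = 8.9202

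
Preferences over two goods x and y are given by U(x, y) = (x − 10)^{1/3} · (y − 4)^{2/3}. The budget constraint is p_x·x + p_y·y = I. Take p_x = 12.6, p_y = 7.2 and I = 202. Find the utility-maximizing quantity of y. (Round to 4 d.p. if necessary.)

y* = 8.3704

Let x' = x−10, y' = y−4. MRS = (1/2)·y'/x' = p_x/p_y.
After buying the subsistence bundle (10, 4), a share 1/3 of the remaining income goes to x: x* = 10 + 1/3·(I − 10p_x − 4p_y)/p_x.
Discretionary income = 202 − 10·12.6 − 4·7.2 = 47.2; y* = 4 + 2/3·47.2/7.2 = 8.3704.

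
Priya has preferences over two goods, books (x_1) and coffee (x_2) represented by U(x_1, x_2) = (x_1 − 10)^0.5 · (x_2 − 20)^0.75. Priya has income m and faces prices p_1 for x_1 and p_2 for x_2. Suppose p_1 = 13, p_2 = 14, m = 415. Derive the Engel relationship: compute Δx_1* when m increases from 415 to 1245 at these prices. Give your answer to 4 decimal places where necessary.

Δx_1* = 25.5385

This is Cobb-Douglas in (x_1−10, x_2−20): tangency gives 0.5·p_2·(x_2−20) = 0.75·p_1·(x_1−10).
After buying the subsistence bundle (10, 20), a share 0.4 of the remaining income goes to x_1: x_1* = 10 + 0.4·(m − 10p_1 − 20p_2)/p_1.
Discretionary income = 415 − 10·13 − 20·14 = 5; x_1* = 10 + 0.4·5/13 = 10.1538.
At m' = 1245: x_1* = 35.6923. Change: 35.6923 − 10.1538 = 25.5385.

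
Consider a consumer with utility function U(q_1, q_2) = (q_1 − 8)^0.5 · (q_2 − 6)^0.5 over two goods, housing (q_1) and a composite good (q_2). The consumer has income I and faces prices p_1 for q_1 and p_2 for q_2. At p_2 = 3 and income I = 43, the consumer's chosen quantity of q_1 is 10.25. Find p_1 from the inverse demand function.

p_1 = 2

MRS = (q_2−6)/(q_1−8). Tangency with p_1/p_2 gives q_2−6 = (p_1/p_2)·(q_1−8).
Substituting into the budget: q_1* = 8 + 0.5·(I − 8·p_1 − 6·p_2)/p_1, and q_2* = 6 + 0.5·(…)/p_2.
Set q_1* = 10.25 in the demand function and solve for p_1: p_1 = 2.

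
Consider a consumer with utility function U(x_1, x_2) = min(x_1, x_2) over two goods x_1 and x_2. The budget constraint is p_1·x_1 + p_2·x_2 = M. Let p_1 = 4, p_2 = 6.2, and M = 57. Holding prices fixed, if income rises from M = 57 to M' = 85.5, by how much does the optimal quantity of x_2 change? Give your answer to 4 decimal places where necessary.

Δx_2* = 2.7941

Demand: x_1*(p_1,p_2,M) = M/(p_1 + p_2), x_2* = M/(p_1 + p_2).
Here 4 + 6.2 = 10.2, giving x_2* = 5.5882.
At M' = 85.5: x_2* = 8.3824. Change: 8.3824 − 5.5882 = 2.7941.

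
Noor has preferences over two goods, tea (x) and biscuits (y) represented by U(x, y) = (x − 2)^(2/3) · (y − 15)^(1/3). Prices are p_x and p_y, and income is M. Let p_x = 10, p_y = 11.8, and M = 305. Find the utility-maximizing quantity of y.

y* = 18.0508

MRS = 2·(y−15)/(x−2). Tangency with p_x/p_y gives y−15 = (1/2)·(p_x/p_y)·(x−2).
Substituting into the budget: x* = 2 + 2/3·(M − 2·p_x − 15·p_y)/p_x, and y* = 15 + 1/3·(…)/p_y.
Discretionary income = 305 − 2·10 − 15·11.8 = 108; y* = 15 + 1/3·108/11.8 = 18.0508.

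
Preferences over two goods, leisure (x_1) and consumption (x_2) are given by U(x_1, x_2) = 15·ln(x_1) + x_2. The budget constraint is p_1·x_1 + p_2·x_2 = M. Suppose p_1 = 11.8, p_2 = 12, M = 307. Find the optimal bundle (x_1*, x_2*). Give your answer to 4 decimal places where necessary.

x_1* = 15.2542, x_2* = 10.5833

So x_1*(p_1,p_2) = 15·p_2/p_1, independent of income; and x_2* = (M − 15·p_2)/p_2.
At the given prices: x_1* = 15·12/11.8 = 15.2542, and x_2* = 10.5833.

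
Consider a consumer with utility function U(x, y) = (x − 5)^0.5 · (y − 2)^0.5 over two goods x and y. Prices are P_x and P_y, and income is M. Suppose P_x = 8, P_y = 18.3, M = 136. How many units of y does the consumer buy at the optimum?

y* = 3.623

MRS = (y−2)/(x−5). Tangency with P_x/P_y gives y−2 = (P_x/P_y)·(x−5).
Substituting into the budget: x* = 5 + 0.5·(M − 5·P_x − 2·P_y)/P_x, and y* = 2 + 0.5·(…)/P_y.
Discretionary income = 136 − 5·8 − 2·18.3 = 59.4; y* = 2 + 0.5·59.4/18.3 = 3.623.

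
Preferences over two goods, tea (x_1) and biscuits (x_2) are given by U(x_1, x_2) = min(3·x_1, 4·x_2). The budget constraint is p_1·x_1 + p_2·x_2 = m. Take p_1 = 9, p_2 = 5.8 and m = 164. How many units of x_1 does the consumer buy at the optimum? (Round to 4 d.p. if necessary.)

x_1* = 12.2846

Leontief preferences: the optimum is at the kink where x_1/4 = x_2/3, i.e. x_2 = (3/4)·x_1.
Budget: p_1·x_1 + p_2·(3/4)·x_1 = m, so (4·p_1 + 3·p_2)·x_1 = 4·m.
Demand: x_1*(p_1,p_2,m) = 4·m/(4·p_1 + 3·p_2), x_2* = 3·m/(4·p_1 + 3·p_2).
Here 4·9 + 3·5.8 = 53.4, giving x_1* = 12.2846.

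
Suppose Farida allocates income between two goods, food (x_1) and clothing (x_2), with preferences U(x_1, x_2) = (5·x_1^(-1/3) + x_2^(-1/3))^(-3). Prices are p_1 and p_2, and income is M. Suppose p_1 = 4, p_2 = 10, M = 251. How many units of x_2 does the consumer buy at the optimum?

From the CES first-order condition, 5·(x_2/x_1)^(4/3) = p_1/p_2.
Solve for the ratio: x_2/x_1 = [(1/5)·p_1/p_2]^(0.75).
With the ratio pinned down, the budget gives x_1* = M/(p_1 + p_2·(x_2/x_1)) and x_2* = (x_2/x_1)·x_1*.
Numerically x_2/x_1 = 0.150424, so x_1* = 251/(4 + 10·0.150424) = 45.6012 and x_2* = 0.150424·45.6012 = 6.8595.

x_2* = 6.8595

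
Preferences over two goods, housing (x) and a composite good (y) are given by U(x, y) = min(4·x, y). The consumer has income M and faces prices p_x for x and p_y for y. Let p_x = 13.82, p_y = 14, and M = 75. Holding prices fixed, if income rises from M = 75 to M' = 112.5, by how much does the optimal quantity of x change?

Δx* = 0.5371

Leontief preferences: the optimum is at the kink where x/1 = y/4, i.e. y = 4·x.
Budget: p_x·x + p_y·4·x = M, so (p_x + 4·p_y)·x = M.
Demand: x*(p_x,p_y,M) = M/(p_x + 4·p_y), y* = 4·M/(p_x + 4·p_y).
Here 13.82 + 4·14 = 69.82, giving x* = 1.0742.
At M' = 112.5: x* = 1.6113. Change: 1.6113 − 1.0742 = 0.5371.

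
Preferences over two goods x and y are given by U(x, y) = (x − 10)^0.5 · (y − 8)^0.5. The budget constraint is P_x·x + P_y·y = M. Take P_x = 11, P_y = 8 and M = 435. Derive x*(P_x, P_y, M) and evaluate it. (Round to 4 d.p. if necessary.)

MRS = (y−8)/(x−10). Tangency with P_x/P_y gives y−8 = (P_x/P_y)·(x−10).
Substituting into the budget: x* = 10 + 0.5·(M − 10·P_x − 8·P_y)/P_x, and y* = 8 + 0.5·(…)/P_y.
Discretionary income = 435 − 10·11 − 8·8 = 261; x* = 10 + 0.5·261/11 = 21.8636.

x* = 21.8636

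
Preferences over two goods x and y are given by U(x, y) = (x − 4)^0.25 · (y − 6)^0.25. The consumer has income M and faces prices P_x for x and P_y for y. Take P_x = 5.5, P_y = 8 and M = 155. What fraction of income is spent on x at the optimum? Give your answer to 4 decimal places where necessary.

share on x = 0.4161

This is Cobb-Douglas in (x−4, y−6): tangency gives 0.25·P_y·(y−6) = 0.25·P_x·(x−4).
Substituting into the budget: x* = 4 + 0.5·(M − 4·P_x − 6·P_y)/P_x, and y* = 6 + 0.5·(…)/P_y.
Discretionary income = 155 − 4·5.5 − 6·8 = 85; x* = 4 + 0.5·85/5.5 = 11.7273; y* = 6 + 0.5·85/8 = 11.3125.
Expenditure on x: 5.5·11.7273 = 64.5; share = 0.4161.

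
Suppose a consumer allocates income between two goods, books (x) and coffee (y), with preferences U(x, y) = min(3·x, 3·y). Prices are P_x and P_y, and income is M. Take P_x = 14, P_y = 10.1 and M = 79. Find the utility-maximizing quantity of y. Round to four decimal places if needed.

y* = 3.278

Here 3·14 + 3·10.1 = 72.3, giving y* = 3.278.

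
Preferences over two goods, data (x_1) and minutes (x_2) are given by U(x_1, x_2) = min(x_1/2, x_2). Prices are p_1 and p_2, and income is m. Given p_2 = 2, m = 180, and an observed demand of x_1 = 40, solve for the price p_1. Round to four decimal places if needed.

With perfect complements, no substitution: consume in ratio x_1:x_2 = 2:1.
Budget: p_1·x_1 + p_2·(1/2)·x_1 = m, so (2·p_1 + p_2)·x_1 = 2·m.
Demand: x_1*(p_1,p_2,m) = 2·m/(2·p_1 + p_2), x_2* = m/(2·p_1 + p_2).
Set x_1* = 40 in the demand function and solve for p_1: p_1 = 3.5.

p_1 = 3.5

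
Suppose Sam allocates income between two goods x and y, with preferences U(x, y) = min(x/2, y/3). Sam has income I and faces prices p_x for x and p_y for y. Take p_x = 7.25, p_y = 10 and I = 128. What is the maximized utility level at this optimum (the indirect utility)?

V = 2.8764

With perfect complements, no substitution: consume in ratio x:y = 2:3.
Budget: p_x·x + p_y·(3/2)·x = I, so (2·p_x + 3·p_y)·x = 2·I.
Demand: x*(p_x,p_y,I) = 2·I/(2·p_x + 3·p_y), y* = 3·I/(2·p_x + 3·p_y).
Here 2·7.25 + 3·10 = 44.5, giving x* = 5.7528 and y* = 8.6292.
Utility at the optimum: U(5.7528, 8.6292) = 2.8764.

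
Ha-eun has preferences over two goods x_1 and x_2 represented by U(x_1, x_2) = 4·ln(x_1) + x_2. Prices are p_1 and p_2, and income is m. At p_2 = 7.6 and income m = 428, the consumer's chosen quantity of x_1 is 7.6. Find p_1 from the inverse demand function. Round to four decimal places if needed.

Set MRS = p_1/p_2: (4/x_1)/1 = p_1/p_2.
So x_1*(p_1,p_2) = 4·p_2/p_1, independent of income; and x_2* = (m − 4·p_2)/p_2.
Set x_1* = 7.6 in the demand function and solve for p_1: p_1 = 4.

p_1 = 4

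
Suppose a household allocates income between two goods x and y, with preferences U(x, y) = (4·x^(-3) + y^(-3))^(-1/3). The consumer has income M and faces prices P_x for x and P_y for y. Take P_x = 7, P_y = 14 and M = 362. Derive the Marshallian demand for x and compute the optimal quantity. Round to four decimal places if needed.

x* = 23.6224

From the CES first-order condition, 4·(y/x)^(4) = P_x/P_y.
Solve for the ratio: y/x = [(1/4)·P_x/P_y]^(0.25).
Substitute y = (y/x)·x into the budget: x* = M/(P_x + P_y·(y/x)).
Numerically y/x = 0.594604, so x* = 362/(7 + 14·0.594604) = 23.6224.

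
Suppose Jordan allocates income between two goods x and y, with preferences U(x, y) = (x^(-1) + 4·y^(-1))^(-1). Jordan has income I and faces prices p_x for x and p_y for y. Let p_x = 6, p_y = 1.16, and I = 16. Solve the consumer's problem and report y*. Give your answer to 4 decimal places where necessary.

y* = 6.454

Substitute y = (y/x)·x into the budget: x* = I/(p_x + p_y·(y/x)).
Numerically y/x = 4.548588, so x* = 16/(6 + 1.16·4.548588) = 1.4189 and y* = 4.548588·1.4189 = 6.454.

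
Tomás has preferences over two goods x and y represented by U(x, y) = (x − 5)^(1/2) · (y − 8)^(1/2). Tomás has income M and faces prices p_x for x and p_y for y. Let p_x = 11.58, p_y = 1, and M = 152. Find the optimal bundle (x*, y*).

x* = 8.7176, y* = 51.05

Substituting into the budget: x* = 5 + 0.5·(M − 5·p_x − 8·p_y)/p_x, and y* = 8 + 0.5·(…)/p_y.
Discretionary income = 152 − 5·11.58 − 8·1 = 86.1; x* = 5 + 0.5·86.1/11.58 = 8.7176; y* = 8 + 0.5·86.1/1 = 51.05.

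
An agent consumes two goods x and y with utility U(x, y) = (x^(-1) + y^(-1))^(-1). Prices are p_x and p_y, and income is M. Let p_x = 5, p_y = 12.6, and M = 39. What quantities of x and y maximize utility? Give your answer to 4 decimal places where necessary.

x* = 3.0146, y* = 1.899

Numerically y/x = 0.629941, so x* = 39/(5 + 12.6·0.629941) = 3.0146 and y* = 0.629941·3.0146 = 1.899.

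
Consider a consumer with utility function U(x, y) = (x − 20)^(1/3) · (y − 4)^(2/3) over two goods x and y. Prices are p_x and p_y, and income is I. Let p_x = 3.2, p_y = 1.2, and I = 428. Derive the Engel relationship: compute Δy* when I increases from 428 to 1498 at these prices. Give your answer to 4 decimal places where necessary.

After buying the subsistence bundle (20, 4), a share 1/3 of the remaining income goes to x: x* = 20 + 1/3·(I − 20p_x − 4p_y)/p_x.
Discretionary income = 428 − 20·3.2 − 4·1.2 = 359.2; y* = 4 + 2/3·359.2/1.2 = 203.5556.
At I' = 1498: y* = 798. Change: 798 − 203.5556 = 594.4444.

Δy* = 594.4444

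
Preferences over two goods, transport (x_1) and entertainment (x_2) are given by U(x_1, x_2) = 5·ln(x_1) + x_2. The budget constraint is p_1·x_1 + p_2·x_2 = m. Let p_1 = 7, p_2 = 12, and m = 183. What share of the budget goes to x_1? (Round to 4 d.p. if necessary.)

So x_1*(p_1,p_2) = 5·p_2/p_1, independent of income; and x_2* = (m − 5·p_2)/p_2.
At the given prices: x_1* = 5·12/7 = 8.5714, and x_2* = 10.25.
Expenditure on x_1: 7·8.5714 = 60; share = 0.3279.

share on x_1 = 0.3279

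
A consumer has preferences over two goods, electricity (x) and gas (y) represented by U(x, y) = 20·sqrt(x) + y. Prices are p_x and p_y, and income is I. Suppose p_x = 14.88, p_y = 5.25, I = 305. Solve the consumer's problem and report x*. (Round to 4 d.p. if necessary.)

Solve: √x = 10·p_y/p_x, so x*(p_x,p_y) = (10·p_y/p_x)², and y* = (I − p_x·x*)/p_y.
Plugging in: x* = (10·5.25/14.88)² = 12.4484.

x* = 12.4484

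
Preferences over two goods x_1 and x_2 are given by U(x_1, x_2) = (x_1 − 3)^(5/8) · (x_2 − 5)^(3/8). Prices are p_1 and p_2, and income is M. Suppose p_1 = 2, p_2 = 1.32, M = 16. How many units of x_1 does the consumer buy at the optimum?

MRS = (5/3)·(x_2−5)/(x_1−3). Tangency with p_1/p_2 gives x_2−5 = (3/5)·(p_1/p_2)·(x_1−3).
Substituting into the budget: x_1* = 3 + 0.625·(M − 3·p_1 − 5·p_2)/p_1, and x_2* = 5 + 0.375·(…)/p_2.
Discretionary income = 16 − 3·2 − 5·1.32 = 3.4; x_1* = 3 + 0.625·3.4/2 = 4.0625.

x_1* = 4.0625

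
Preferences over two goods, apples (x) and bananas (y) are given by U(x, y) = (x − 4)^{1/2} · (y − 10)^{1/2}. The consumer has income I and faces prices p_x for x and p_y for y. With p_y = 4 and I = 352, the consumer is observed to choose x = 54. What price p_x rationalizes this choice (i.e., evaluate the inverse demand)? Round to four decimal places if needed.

p_x = 3

Let x' = x−4, y' = y−10. MRS = y'/x' = p_x/p_y.
After buying the subsistence bundle (4, 10), a share 0.5 of the remaining income goes to x: x* = 4 + 0.5·(I − 4p_x − 10p_y)/p_x.
Set x* = 54 in the demand function and solve for p_x: p_x = 3.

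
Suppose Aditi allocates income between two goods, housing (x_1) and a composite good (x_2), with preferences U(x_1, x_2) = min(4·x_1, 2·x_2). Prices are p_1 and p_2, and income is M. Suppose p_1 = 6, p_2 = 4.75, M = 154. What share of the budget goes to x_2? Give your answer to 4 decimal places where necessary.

Leontief preferences: the optimum is at the kink where x_1/2 = x_2/4, i.e. x_2 = 2·x_1.
Budget: p_1·x_1 + p_2·2·x_1 = M, so (2·p_1 + 4·p_2)·x_1 = 2·M.
Demand: x_1*(p_1,p_2,M) = 2·M/(2·p_1 + 4·p_2), x_2* = 4·M/(2·p_1 + 4·p_2).
Here 2·6 + 4·4.75 = 31, giving x_1* = 9.9355 and x_2* = 19.871.
Expenditure on x_2: 4.75·19.871 = 94.3871; share = 0.6129.

share on x_2 = 0.6129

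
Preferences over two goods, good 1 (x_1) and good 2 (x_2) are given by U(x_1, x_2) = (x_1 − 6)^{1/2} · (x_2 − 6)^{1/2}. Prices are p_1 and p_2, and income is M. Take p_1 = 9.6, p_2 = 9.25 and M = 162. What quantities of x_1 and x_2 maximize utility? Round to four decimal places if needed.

x_1* = 8.5469, x_2* = 8.6432

This is Cobb-Douglas in (x_1−6, x_2−6): tangency gives 0.5·p_2·(x_2−6) = 0.5·p_1·(x_1−6).
After buying the subsistence bundle (6, 6), a share 0.5 of the remaining income goes to x_1: x_1* = 6 + 0.5·(M − 6p_1 − 6p_2)/p_1.
Discretionary income = 162 − 6·9.6 − 6·9.25 = 48.9; x_1* = 6 + 0.5·48.9/9.6 = 8.5469; x_2* = 6 + 0.5·48.9/9.25 = 8.6432.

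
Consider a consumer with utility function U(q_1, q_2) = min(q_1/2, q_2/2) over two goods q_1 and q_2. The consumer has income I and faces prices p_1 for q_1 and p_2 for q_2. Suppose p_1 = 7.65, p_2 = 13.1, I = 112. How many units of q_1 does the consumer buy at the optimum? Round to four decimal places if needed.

Leontief preferences: the optimum is at the kink where q_1/2 = q_2/2, i.e. q_2 = q_1.
Budget: p_1·q_1 + p_2·q_1 = I, so (2·p_1 + 2·p_2)·q_1 = 2·I.
Demand: q_1*(p_1,p_2,I) = 2·I/(2·p_1 + 2·p_2), q_2* = 2·I/(2·p_1 + 2·p_2).
Here 2·7.65 + 2·13.1 = 41.5, giving q_1* = 5.3976.

q_1* = 5.3976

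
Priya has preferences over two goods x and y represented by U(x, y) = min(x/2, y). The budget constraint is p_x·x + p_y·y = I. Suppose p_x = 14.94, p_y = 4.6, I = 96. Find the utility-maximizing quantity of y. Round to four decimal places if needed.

y* = 2.7842

Demand: x*(p_x,p_y,I) = 2·I/(2·p_x + p_y), y* = I/(2·p_x + p_y).
Here 2·14.94 + 4.6 = 34.48, giving y* = 2.7842.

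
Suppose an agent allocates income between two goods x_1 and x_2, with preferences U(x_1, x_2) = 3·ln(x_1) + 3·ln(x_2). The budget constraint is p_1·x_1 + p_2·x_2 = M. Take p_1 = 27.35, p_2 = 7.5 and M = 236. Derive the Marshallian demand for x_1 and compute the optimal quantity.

MU_x_1/MU_x_2 = (3·x_2)/(3·x_1); tangency sets this equal to p_1/p_2.
Rearranging, p_2·x_2 = p_1·x_1. Substituting into the budget gives p_1·x_1·(1 + 1) = M.
Demand: x_1*(p_1,p_2,M) = 0.5·M/p_1 and x_2* = 0.5·M/p_2.
At p_1=27.35, p_2=7.5, M=236: x_1* = 0.5·236/27.35 = 4.3144.

x_1* = 4.3144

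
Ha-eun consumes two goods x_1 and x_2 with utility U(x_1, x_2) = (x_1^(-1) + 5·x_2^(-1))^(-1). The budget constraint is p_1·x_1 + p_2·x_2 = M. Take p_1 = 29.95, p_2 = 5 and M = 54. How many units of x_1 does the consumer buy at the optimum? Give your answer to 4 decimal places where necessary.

x_1* = 0.9422

MRS = MU_x_1/MU_x_2 = (1/5)·(x_2/x_1)^(2). Set equal to p_1/p_2.
Hence x_2/x_1 = (5·p_1/p_2)^(1/(2)), i.e. raised to the 0.5 power.
With the ratio pinned down, the budget gives x_1* = M/(p_1 + p_2·(x_2/x_1)) and x_2* = (x_2/x_1)·x_1*.
Numerically x_2/x_1 = 5.472659, so x_1* = 54/(29.95 + 5·5.472659) = 0.9422.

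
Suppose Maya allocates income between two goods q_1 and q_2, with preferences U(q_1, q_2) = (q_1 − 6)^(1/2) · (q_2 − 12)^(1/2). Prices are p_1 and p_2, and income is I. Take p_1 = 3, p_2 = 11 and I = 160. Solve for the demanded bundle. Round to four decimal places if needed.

MRS = (q_2−12)/(q_1−6). Tangency with p_1/p_2 gives q_2−12 = (p_1/p_2)·(q_1−6).
Substituting into the budget: q_1* = 6 + 0.5·(I − 6·p_1 − 12·p_2)/p_1, and q_2* = 12 + 0.5·(…)/p_2.
Discretionary income = 160 − 6·3 − 12·11 = 10; q_1* = 6 + 0.5·10/3 = 7.6667; q_2* = 12 + 0.5·10/11 = 12.4545.

q_1* = 7.6667, q_2* = 12.4545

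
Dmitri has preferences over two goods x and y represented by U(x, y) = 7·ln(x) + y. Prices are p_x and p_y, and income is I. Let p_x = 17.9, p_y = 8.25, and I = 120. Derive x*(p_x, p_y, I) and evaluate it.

x* = 3.2263

At the given prices: x* = 7·8.25/17.9 = 3.2263.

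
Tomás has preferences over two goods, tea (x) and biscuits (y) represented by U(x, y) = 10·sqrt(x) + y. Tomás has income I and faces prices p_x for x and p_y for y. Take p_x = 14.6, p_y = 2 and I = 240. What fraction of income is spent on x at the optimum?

Set MRS = p_x/p_y: 5·x^(−1/2) = p_x/p_y.
Solve: √x = 5·p_y/p_x, so x*(p_x,p_y) = (5·p_y/p_x)², and y* = (I − p_x·x*)/p_y.
Plugging in: x* = (5·2/14.6)² = 0.4691, y* = 116.5753.
Expenditure on x: 14.6·0.4691 = 6.8493; share = 0.0285.

share on x = 0.0285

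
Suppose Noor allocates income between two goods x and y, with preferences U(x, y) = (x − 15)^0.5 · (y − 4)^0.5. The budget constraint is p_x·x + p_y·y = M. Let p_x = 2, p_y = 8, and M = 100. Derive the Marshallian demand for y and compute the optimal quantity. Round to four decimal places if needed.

y* = 6.375

MRS = (y−4)/(x−15). Tangency with p_x/p_y gives y−4 = (p_x/p_y)·(x−15).
After buying the subsistence bundle (15, 4), a share 0.5 of the remaining income goes to x: x* = 15 + 0.5·(M − 15p_x − 4p_y)/p_x.
Discretionary income = 100 − 15·2 − 4·8 = 38; y* = 4 + 0.5·38/8 = 6.375.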